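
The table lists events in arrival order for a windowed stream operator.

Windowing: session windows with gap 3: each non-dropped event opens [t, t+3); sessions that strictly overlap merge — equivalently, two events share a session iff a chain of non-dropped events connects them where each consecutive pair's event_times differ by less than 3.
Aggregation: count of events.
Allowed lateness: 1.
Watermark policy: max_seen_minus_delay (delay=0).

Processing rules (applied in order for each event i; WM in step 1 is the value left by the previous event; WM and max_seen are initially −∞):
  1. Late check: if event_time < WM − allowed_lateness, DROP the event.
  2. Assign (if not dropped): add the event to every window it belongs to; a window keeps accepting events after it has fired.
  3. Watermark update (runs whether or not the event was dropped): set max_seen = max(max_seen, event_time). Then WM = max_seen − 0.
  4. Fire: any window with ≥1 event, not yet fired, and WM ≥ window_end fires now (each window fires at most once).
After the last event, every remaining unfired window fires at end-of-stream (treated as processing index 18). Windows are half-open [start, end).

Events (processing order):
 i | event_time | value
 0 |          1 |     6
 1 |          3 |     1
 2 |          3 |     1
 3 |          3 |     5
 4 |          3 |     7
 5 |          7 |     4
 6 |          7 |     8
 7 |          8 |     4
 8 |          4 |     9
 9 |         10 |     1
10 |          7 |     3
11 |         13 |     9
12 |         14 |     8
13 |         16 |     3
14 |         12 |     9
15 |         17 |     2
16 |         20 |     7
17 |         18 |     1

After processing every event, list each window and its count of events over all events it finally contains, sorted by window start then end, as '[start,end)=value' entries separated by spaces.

i=0 t=1 v=6: → [1,4); WM=1
i=1 t=3 v=1: → [1,6); WM=3
i=2 t=3 v=1: → [1,6); WM=3
i=3 t=3 v=5: → [1,6); WM=3
i=4 t=3 v=7: → [1,6); WM=3
i=5 t=7 v=4: → [7,10); WM=7
i=6 t=7 v=8: → [7,10); WM=7
i=7 t=8 v=4: → [7,11); WM=8
i=8 t=4 v=9: DROP (t<8-1); WM=8
i=9 t=10 v=1: → [7,13); WM=10
i=10 t=7 v=3: DROP (t<10-1); WM=10
i=11 t=13 v=9: → [13,16); WM=13
i=12 t=14 v=8: → [13,17); WM=14
i=13 t=16 v=3: → [13,19); WM=16
i=14 t=12 v=9: DROP (t<16-1); WM=16
i=15 t=17 v=2: → [13,20); WM=17
i=16 t=20 v=7: → [20,23); WM=20
i=17 t=18 v=1: DROP (t<20-1); WM=20

[1,6)=5 [7,13)=4 [13,20)=4 [20,23)=1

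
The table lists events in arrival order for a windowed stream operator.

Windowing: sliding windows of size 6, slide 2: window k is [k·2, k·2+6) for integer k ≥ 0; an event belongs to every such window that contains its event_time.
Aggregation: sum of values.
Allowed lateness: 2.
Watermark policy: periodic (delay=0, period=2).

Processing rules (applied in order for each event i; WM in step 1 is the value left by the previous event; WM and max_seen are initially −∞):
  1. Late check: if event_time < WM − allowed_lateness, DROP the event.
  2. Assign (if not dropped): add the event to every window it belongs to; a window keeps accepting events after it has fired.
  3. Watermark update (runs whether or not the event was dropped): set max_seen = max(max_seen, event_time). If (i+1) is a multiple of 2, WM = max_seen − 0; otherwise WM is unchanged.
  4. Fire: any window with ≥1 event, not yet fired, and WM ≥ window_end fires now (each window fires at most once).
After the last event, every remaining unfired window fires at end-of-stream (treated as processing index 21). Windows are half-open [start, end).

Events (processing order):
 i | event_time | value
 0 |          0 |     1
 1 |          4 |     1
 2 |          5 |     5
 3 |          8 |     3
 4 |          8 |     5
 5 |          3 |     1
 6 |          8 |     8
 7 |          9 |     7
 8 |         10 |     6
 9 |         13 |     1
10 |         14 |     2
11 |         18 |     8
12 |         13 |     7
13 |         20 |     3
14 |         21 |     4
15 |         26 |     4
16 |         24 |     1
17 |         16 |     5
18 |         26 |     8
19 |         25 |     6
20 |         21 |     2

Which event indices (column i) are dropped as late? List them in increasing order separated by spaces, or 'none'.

i=0 t=0 v=1: → [0,6); WM=−∞
i=1 t=4 v=1: → [4,10),[2,8),[0,6); WM=4
i=2 t=5 v=5: → [4,10),[2,8),[0,6); WM=4
i=3 t=8 v=3: → [8,14),[6,12),[4,10); WM=8; [0,6) fires=7 [2,8) fires=6
i=4 t=8 v=5: → [8,14),[6,12),[4,10); WM=8
i=5 t=3 v=1: DROP (t<8-2); WM=8
i=6 t=8 v=8: → [8,14),[6,12),[4,10); WM=8
i=7 t=9 v=7: → [8,14),[6,12),[4,10); WM=9
i=8 t=10 v=6: → [10,16),[8,14),[6,12); WM=9
i=9 t=13 v=1: → [12,18),[10,16),[8,14); WM=13; [4,10) fires=29 [6,12) fires=29
i=10 t=14 v=2: → [14,20),[12,18),[10,16); WM=13
i=11 t=18 v=8: → [18,24),[16,22),[14,20); WM=18; [8,14) fires=30 [10,16) fires=9 [12,18) fires=3
i=12 t=13 v=7: DROP (t<18-2); WM=18
i=13 t=20 v=3: → [20,26),[18,24),[16,22); WM=20; [14,20) fires=10
i=14 t=21 v=4: → [20,26),[18,24),[16,22); WM=20
i=15 t=26 v=4: → [26,32),[24,30),[22,28); WM=26; [16,22) fires=15 [18,24) fires=15 [20,26) fires=7
i=16 t=24 v=1: → [24,30),[22,28),[20,26); WM=26
i=17 t=16 v=5: DROP (t<26-2); WM=26
i=18 t=26 v=8: → [26,32),[24,30),[22,28); WM=26
i=19 t=25 v=6: → [24,30),[22,28),[20,26); WM=26
i=20 t=21 v=2: DROP (t<26-2); WM=26

5 12 17 20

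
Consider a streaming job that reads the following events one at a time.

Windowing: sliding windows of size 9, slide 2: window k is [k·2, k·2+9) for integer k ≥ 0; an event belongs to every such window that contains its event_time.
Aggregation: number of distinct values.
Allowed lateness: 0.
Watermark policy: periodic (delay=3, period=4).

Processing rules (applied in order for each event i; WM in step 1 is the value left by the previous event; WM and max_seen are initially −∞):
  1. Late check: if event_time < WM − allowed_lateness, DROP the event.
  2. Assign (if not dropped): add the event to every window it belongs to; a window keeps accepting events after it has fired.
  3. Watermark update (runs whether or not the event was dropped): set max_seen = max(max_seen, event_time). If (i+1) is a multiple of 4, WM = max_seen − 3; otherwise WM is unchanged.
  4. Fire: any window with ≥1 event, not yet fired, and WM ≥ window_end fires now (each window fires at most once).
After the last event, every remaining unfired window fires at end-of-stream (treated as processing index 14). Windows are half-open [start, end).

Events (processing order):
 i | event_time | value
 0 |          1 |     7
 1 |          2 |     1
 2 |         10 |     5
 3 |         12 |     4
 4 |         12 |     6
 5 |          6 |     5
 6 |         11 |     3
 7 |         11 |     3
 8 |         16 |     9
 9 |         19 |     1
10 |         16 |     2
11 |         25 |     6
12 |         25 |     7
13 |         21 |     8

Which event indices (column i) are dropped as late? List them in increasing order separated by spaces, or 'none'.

i=0 t=1 v=7: → [0,9); WM=−∞
i=1 t=2 v=1: → [2,11),[0,9); WM=−∞
i=2 t=10 v=5: → [10,19),[8,17),[6,15),[4,13),[2,11); WM=−∞
i=3 t=12 v=4: → [12,21),[10,19),[8,17),[6,15),[4,13); WM=9; [0,9) fires=2
i=4 t=12 v=6: → [12,21),[10,19),[8,17),[6,15),[4,13); WM=9
i=5 t=6 v=5: DROP (t<9-0); WM=9
i=6 t=11 v=3: → [10,19),[8,17),[6,15),[4,13); WM=9
i=7 t=11 v=3: → [10,19),[8,17),[6,15),[4,13); WM=9
i=8 t=16 v=9: → [16,25),[14,23),[12,21),[10,19),[8,17); WM=9
i=9 t=19 v=1: → [18,27),[16,25),[14,23),[12,21); WM=9
i=10 t=16 v=2: → [16,25),[14,23),[12,21),[10,19),[8,17); WM=9
i=11 t=25 v=6: → [24,33),[22,31),[20,29),[18,27); WM=22; [2,11) fires=2 [4,13) fires=4 [6,15) fires=4 [8,17) fires=6 [10,19) fires=6 [12,21) fires=5
i=12 t=25 v=7: → [24,33),[22,31),[20,29),[18,27); WM=22
i=13 t=21 v=8: DROP (t<22-0); WM=22

5 13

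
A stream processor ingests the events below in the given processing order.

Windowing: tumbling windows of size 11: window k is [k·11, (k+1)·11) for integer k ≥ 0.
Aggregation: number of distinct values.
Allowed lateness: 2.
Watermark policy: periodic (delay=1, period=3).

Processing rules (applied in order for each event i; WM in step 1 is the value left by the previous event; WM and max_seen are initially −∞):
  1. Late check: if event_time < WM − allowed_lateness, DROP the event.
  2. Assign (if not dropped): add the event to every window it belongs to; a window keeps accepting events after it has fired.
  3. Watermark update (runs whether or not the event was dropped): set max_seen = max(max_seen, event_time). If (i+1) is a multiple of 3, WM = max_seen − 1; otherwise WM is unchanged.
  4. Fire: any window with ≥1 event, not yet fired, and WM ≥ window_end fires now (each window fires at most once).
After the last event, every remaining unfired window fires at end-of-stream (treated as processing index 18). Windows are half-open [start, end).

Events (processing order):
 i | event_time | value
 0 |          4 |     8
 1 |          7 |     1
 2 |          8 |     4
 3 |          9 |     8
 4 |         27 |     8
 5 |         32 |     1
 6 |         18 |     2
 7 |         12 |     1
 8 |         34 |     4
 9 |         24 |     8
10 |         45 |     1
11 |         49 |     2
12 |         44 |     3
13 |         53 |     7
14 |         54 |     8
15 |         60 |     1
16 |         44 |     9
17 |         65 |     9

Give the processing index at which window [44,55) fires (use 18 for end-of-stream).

17

i=0 t=4 v=8: → [0,11); WM=−∞
i=1 t=7 v=1: → [0,11); WM=−∞
i=2 t=8 v=4: → [0,11); WM=7
i=3 t=9 v=8: → [0,11); WM=7
i=4 t=27 v=8: → [22,33); WM=7
i=5 t=32 v=1: → [22,33); WM=31; [0,11) fires=3
i=6 t=18 v=2: DROP (t<31-2); WM=31
i=7 t=12 v=1: DROP (t<31-2); WM=31
i=8 t=34 v=4: → [33,44); WM=33; [22,33) fires=2
i=9 t=24 v=8: DROP (t<33-2); WM=33
i=10 t=45 v=1: → [44,55); WM=33
i=11 t=49 v=2: → [44,55); WM=48; [33,44) fires=1
i=12 t=44 v=3: DROP (t<48-2); WM=48
i=13 t=53 v=7: → [44,55); WM=48
i=14 t=54 v=8: → [44,55); WM=53
i=15 t=60 v=1: → [55,66); WM=53
i=16 t=44 v=9: DROP (t<53-2); WM=53
i=17 t=65 v=9: → [55,66); WM=64; [44,55) fires=4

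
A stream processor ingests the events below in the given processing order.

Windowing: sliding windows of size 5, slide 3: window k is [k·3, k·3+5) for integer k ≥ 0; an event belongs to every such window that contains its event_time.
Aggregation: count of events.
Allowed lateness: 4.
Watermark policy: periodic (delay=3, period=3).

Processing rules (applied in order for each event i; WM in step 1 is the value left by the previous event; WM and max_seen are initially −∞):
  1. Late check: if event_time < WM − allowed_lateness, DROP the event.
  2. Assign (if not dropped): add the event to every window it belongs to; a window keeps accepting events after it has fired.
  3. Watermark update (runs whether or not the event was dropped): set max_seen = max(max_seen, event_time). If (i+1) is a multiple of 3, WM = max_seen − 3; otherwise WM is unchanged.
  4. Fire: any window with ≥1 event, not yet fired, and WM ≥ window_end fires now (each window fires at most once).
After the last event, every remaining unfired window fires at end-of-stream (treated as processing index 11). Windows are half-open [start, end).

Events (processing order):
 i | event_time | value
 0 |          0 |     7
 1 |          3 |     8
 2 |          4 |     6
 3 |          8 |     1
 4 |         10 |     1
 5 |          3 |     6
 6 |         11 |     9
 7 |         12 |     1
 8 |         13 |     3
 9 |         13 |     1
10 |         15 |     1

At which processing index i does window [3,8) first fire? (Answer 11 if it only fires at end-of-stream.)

8

i=0 t=0 v=7: → [0,5); WM=−∞
i=1 t=3 v=8: → [3,8),[0,5); WM=−∞
i=2 t=4 v=6: → [3,8),[0,5); WM=1
i=3 t=8 v=1: → [6,11); WM=1
i=4 t=10 v=1: → [9,14),[6,11); WM=1
i=5 t=3 v=6: → [3,8),[0,5); WM=7; [0,5) fires=4
i=6 t=11 v=9: → [9,14); WM=7
i=7 t=12 v=1: → [12,17),[9,14); WM=7
i=8 t=13 v=3: → [12,17),[9,14); WM=10; [3,8) fires=3
i=9 t=13 v=1: → [12,17),[9,14); WM=10
i=10 t=15 v=1: → [15,20),[12,17); WM=10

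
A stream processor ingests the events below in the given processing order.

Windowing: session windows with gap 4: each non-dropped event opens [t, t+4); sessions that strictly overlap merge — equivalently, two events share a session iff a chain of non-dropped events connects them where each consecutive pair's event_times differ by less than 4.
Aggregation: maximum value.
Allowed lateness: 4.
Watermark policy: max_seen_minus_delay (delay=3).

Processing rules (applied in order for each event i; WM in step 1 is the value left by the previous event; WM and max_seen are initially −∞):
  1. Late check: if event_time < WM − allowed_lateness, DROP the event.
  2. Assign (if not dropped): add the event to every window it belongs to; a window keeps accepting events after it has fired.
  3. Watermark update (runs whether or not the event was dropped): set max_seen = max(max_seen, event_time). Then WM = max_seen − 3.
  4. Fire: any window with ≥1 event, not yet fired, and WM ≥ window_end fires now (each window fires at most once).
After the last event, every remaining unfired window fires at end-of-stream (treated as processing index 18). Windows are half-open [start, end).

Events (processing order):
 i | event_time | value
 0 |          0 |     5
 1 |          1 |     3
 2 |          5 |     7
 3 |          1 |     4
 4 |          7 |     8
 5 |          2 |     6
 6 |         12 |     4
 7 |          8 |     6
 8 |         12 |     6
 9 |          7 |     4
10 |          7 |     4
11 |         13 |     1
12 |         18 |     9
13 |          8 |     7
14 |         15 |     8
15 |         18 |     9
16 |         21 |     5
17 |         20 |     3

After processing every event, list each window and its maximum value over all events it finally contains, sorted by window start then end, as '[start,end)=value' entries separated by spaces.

[0,12)=8 [12,25)=9

i=0 t=0 v=5: → [0,4); WM=-3
i=1 t=1 v=3: → [0,5); WM=-2
i=2 t=5 v=7: → [5,9); WM=2
i=3 t=1 v=4: → [0,5); WM=2
i=4 t=7 v=8: → [5,11); WM=4
i=5 t=2 v=6: → [0,11); WM=4
i=6 t=12 v=4: → [12,16); WM=9
i=7 t=8 v=6: → [0,12); WM=9
i=8 t=12 v=6: → [12,16); WM=9
i=9 t=7 v=4: → [0,12); WM=9
i=10 t=7 v=4: → [0,12); WM=9
i=11 t=13 v=1: → [12,17); WM=10
i=12 t=18 v=9: → [18,22); WM=15
i=13 t=8 v=7: DROP (t<15-4); WM=15
i=14 t=15 v=8: → [12,22); WM=15
i=15 t=18 v=9: → [12,22); WM=15
i=16 t=21 v=5: → [12,25); WM=18
i=17 t=20 v=3: → [12,25); WM=18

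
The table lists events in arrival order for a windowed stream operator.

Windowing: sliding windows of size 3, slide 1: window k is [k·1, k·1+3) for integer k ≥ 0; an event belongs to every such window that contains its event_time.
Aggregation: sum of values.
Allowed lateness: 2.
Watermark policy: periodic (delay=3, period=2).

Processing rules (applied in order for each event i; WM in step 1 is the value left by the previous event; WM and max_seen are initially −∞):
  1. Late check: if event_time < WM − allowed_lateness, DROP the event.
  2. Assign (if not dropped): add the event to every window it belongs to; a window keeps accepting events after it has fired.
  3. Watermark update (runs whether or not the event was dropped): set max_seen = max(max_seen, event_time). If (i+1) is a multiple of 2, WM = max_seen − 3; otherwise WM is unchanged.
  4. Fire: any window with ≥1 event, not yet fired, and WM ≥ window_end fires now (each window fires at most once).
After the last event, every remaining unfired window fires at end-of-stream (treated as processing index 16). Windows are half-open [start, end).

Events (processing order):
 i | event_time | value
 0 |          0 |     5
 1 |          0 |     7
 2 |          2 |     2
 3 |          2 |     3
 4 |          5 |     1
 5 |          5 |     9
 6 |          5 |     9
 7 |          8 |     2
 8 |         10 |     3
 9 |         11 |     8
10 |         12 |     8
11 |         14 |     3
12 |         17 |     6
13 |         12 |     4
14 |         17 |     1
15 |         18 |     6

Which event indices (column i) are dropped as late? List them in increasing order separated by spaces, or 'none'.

i=0 t=0 v=5: → [0,3); WM=−∞
i=1 t=0 v=7: → [0,3); WM=-3
i=2 t=2 v=2: → [2,5),[1,4),[0,3); WM=-3
i=3 t=2 v=3: → [2,5),[1,4),[0,3); WM=-1
i=4 t=5 v=1: → [5,8),[4,7),[3,6); WM=-1
i=5 t=5 v=9: → [5,8),[4,7),[3,6); WM=2
i=6 t=5 v=9: → [5,8),[4,7),[3,6); WM=2
i=7 t=8 v=2: → [8,11),[7,10),[6,9); WM=5; [0,3) fires=17 [1,4) fires=5 [2,5) fires=5
i=8 t=10 v=3: → [10,13),[9,12),[8,11); WM=5
i=9 t=11 v=8: → [11,14),[10,13),[9,12); WM=8; [3,6) fires=19 [4,7) fires=19 [5,8) fires=19
i=10 t=12 v=8: → [12,15),[11,14),[10,13); WM=8
i=11 t=14 v=3: → [14,17),[13,16),[12,15); WM=11; [6,9) fires=2 [7,10) fires=2 [8,11) fires=5
i=12 t=17 v=6: → [17,20),[16,19),[15,18); WM=11
i=13 t=12 v=4: → [12,15),[11,14),[10,13); WM=14; [9,12) fires=11 [10,13) fires=23 [11,14) fires=20
i=14 t=17 v=1: → [17,20),[16,19),[15,18); WM=14
i=15 t=18 v=6: → [18,21),[17,20),[16,19); WM=15; [12,15) fires=15

none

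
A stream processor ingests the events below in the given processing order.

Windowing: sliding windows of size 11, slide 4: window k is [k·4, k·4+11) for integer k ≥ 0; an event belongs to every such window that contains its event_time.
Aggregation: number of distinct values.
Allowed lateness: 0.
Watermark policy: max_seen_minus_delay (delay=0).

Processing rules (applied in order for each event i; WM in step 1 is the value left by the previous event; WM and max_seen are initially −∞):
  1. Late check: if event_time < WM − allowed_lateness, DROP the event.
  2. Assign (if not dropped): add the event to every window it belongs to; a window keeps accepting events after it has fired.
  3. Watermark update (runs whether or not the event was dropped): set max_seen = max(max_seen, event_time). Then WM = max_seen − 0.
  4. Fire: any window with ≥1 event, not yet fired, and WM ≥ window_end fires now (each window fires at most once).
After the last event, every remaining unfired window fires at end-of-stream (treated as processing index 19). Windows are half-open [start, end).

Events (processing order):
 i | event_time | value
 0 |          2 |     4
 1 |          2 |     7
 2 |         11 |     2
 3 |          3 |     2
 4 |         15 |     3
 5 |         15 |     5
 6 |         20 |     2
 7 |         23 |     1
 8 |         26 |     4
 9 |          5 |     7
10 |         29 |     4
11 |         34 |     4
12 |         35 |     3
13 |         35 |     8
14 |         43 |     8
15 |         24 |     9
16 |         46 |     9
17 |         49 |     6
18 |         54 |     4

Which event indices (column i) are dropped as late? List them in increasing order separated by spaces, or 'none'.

i=0 t=2 v=4: → [0,11); WM=2
i=1 t=2 v=7: → [0,11); WM=2
i=2 t=11 v=2: → [8,19),[4,15); WM=11; [0,11) fires=2
i=3 t=3 v=2: DROP (t<11-0); WM=11
i=4 t=15 v=3: → [12,23),[8,19); WM=15; [4,15) fires=1
i=5 t=15 v=5: → [12,23),[8,19); WM=15
i=6 t=20 v=2: → [20,31),[16,27),[12,23); WM=20; [8,19) fires=3
i=7 t=23 v=1: → [20,31),[16,27); WM=23; [12,23) fires=3
i=8 t=26 v=4: → [24,35),[20,31),[16,27); WM=26
i=9 t=5 v=7: DROP (t<26-0); WM=26
i=10 t=29 v=4: → [28,39),[24,35),[20,31); WM=29; [16,27) fires=3
i=11 t=34 v=4: → [32,43),[28,39),[24,35); WM=34; [20,31) fires=3
i=12 t=35 v=3: → [32,43),[28,39); WM=35; [24,35) fires=1
i=13 t=35 v=8: → [32,43),[28,39); WM=35
i=14 t=43 v=8: → [40,51),[36,47); WM=43; [28,39) fires=3 [32,43) fires=3
i=15 t=24 v=9: DROP (t<43-0); WM=43
i=16 t=46 v=9: → [44,55),[40,51),[36,47); WM=46
i=17 t=49 v=6: → [48,59),[44,55),[40,51); WM=49; [36,47) fires=2
i=18 t=54 v=4: → [52,63),[48,59),[44,55); WM=54; [40,51) fires=3

3 9 15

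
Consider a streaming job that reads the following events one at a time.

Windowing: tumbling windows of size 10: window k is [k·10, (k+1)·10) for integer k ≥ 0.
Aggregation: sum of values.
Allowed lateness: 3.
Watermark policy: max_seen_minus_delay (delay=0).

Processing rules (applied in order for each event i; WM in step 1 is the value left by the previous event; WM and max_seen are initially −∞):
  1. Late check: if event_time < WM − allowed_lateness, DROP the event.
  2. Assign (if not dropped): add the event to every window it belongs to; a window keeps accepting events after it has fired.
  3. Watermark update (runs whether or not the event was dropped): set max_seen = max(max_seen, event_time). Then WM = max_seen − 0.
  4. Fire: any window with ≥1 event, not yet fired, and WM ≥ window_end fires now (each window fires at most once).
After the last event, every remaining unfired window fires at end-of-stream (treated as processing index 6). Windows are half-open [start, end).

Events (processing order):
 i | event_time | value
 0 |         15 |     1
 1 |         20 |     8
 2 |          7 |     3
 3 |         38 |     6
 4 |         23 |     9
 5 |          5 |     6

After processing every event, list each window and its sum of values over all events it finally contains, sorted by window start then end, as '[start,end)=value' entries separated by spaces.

i=0 t=15 v=1: → [10,20); WM=15
i=1 t=20 v=8: → [20,30); WM=20; [10,20) fires=1
i=2 t=7 v=3: DROP (t<20-3); WM=20
i=3 t=38 v=6: → [30,40); WM=38; [20,30) fires=8
i=4 t=23 v=9: DROP (t<38-3); WM=38
i=5 t=5 v=6: DROP (t<38-3); WM=38

[10,20)=1 [20,30)=8 [30,40)=6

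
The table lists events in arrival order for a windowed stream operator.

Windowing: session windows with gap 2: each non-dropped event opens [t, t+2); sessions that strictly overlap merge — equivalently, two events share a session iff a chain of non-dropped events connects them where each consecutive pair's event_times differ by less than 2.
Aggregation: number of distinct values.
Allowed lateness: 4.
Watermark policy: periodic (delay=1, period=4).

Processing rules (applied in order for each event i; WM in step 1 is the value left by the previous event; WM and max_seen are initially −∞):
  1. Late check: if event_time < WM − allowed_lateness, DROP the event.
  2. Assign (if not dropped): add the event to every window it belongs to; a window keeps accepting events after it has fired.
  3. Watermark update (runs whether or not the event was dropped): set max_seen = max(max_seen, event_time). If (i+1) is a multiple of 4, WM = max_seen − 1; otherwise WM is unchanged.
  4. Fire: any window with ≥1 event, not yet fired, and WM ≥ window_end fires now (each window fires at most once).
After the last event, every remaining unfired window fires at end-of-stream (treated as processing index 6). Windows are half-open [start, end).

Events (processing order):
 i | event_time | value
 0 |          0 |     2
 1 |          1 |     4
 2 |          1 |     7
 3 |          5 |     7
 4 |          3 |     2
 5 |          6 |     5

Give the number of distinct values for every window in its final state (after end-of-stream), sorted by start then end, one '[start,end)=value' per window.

i=0 t=0 v=2: → [0,2); WM=−∞
i=1 t=1 v=4: → [0,3); WM=−∞
i=2 t=1 v=7: → [0,3); WM=−∞
i=3 t=5 v=7: → [5,7); WM=4
i=4 t=3 v=2: → [3,5); WM=4
i=5 t=6 v=5: → [5,8); WM=4

[0,3)=3 [3,5)=1 [5,8)=2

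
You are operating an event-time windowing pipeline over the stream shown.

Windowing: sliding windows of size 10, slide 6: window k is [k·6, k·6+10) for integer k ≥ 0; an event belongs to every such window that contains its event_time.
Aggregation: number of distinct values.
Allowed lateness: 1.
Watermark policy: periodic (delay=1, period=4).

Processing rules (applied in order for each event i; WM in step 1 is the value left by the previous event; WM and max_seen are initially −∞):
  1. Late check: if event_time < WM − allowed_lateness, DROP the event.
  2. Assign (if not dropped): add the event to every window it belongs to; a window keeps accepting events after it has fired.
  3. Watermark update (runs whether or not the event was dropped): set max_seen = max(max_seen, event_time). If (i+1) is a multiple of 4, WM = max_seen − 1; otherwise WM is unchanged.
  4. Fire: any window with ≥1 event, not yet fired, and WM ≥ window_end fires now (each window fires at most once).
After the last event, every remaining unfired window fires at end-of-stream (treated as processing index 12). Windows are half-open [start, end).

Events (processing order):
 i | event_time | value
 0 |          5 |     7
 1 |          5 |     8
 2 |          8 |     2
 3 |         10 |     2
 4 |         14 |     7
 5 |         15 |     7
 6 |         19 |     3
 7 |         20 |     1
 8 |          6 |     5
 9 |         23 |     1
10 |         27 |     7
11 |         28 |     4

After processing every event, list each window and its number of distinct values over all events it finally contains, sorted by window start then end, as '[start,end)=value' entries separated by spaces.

i=0 t=5 v=7: → [0,10); WM=−∞
i=1 t=5 v=8: → [0,10); WM=−∞
i=2 t=8 v=2: → [6,16),[0,10); WM=−∞
i=3 t=10 v=2: → [6,16); WM=9
i=4 t=14 v=7: → [12,22),[6,16); WM=9
i=5 t=15 v=7: → [12,22),[6,16); WM=9
i=6 t=19 v=3: → [18,28),[12,22); WM=9
i=7 t=20 v=1: → [18,28),[12,22); WM=19; [0,10) fires=3 [6,16) fires=2
i=8 t=6 v=5: DROP (t<19-1); WM=19
i=9 t=23 v=1: → [18,28); WM=19
i=10 t=27 v=7: → [24,34),[18,28); WM=19
i=11 t=28 v=4: → [24,34); WM=27; [12,22) fires=3

[0,10)=3 [6,16)=2 [12,22)=3 [18,28)=3 [24,34)=2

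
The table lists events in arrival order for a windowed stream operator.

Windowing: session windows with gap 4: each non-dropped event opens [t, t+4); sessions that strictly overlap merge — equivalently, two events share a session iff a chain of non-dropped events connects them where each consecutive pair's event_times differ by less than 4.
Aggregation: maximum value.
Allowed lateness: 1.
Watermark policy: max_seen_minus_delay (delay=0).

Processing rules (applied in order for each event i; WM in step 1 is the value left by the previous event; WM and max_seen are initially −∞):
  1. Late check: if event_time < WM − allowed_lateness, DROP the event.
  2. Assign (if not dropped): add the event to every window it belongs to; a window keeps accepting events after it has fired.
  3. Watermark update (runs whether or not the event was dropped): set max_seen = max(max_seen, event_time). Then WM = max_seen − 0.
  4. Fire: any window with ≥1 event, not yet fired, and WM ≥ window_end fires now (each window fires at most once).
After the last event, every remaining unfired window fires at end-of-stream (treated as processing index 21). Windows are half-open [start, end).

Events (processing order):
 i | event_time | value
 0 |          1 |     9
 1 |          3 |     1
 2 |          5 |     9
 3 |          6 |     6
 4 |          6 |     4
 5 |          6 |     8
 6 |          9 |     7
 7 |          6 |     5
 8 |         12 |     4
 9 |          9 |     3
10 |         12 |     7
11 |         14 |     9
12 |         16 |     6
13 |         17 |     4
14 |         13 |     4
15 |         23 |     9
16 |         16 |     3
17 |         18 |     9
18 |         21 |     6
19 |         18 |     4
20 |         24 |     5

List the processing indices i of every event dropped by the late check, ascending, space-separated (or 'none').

i=0 t=1 v=9: → [1,5); WM=1
i=1 t=3 v=1: → [1,7); WM=3
i=2 t=5 v=9: → [1,9); WM=5
i=3 t=6 v=6: → [1,10); WM=6
i=4 t=6 v=4: → [1,10); WM=6
i=5 t=6 v=8: → [1,10); WM=6
i=6 t=9 v=7: → [1,13); WM=9
i=7 t=6 v=5: DROP (t<9-1); WM=9
i=8 t=12 v=4: → [1,16); WM=12
i=9 t=9 v=3: DROP (t<12-1); WM=12
i=10 t=12 v=7: → [1,16); WM=12
i=11 t=14 v=9: → [1,18); WM=14
i=12 t=16 v=6: → [1,20); WM=16
i=13 t=17 v=4: → [1,21); WM=17
i=14 t=13 v=4: DROP (t<17-1); WM=17
i=15 t=23 v=9: → [23,27); WM=23
i=16 t=16 v=3: DROP (t<23-1); WM=23
i=17 t=18 v=9: DROP (t<23-1); WM=23
i=18 t=21 v=6: DROP (t<23-1); WM=23
i=19 t=18 v=4: DROP (t<23-1); WM=23
i=20 t=24 v=5: → [23,28); WM=24

7 9 14 16 17 18 19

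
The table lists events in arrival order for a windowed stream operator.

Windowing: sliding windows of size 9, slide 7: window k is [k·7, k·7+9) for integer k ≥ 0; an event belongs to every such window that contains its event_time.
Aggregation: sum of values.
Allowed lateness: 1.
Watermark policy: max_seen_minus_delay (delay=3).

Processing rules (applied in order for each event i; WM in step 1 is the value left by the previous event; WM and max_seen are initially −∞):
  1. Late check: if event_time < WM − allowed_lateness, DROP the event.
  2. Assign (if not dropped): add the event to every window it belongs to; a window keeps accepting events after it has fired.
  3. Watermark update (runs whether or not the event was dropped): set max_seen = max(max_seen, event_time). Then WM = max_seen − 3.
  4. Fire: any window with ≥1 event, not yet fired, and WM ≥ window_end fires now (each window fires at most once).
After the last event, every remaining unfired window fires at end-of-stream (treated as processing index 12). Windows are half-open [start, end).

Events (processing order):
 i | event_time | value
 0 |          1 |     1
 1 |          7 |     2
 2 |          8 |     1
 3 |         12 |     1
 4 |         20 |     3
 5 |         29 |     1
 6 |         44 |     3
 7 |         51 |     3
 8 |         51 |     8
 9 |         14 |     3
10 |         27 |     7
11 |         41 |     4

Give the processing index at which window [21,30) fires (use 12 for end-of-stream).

i=0 t=1 v=1: → [0,9); WM=-2
i=1 t=7 v=2: → [7,16),[0,9); WM=4
i=2 t=8 v=1: → [7,16),[0,9); WM=5
i=3 t=12 v=1: → [7,16); WM=9; [0,9) fires=4
i=4 t=20 v=3: → [14,23); WM=17; [7,16) fires=4
i=5 t=29 v=1: → [28,37),[21,30); WM=26; [14,23) fires=3
i=6 t=44 v=3: → [42,51); WM=41; [21,30) fires=1 [28,37) fires=1
i=7 t=51 v=3: → [49,58); WM=48
i=8 t=51 v=8: → [49,58); WM=48
i=9 t=14 v=3: DROP (t<48-1); WM=48
i=10 t=27 v=7: DROP (t<48-1); WM=48
i=11 t=41 v=4: DROP (t<48-1); WM=48

6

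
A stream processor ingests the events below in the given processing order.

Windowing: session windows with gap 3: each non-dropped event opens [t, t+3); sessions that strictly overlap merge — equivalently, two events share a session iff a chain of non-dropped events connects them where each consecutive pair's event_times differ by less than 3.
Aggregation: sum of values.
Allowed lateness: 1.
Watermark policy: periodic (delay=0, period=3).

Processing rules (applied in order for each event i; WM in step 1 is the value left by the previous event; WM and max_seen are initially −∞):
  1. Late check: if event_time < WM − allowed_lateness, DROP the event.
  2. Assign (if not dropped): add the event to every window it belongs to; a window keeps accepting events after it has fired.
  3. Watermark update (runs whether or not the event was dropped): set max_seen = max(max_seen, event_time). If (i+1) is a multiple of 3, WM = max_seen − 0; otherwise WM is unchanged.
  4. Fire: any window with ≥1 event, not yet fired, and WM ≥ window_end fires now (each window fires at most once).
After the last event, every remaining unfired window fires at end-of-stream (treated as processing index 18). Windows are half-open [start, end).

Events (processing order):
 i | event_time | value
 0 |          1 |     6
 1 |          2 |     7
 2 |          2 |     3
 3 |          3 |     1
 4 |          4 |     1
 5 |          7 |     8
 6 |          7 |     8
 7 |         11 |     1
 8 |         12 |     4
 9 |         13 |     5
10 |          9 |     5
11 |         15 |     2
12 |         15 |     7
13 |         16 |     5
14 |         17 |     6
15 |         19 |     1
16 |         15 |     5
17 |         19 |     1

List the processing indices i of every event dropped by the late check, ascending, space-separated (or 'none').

10 16

i=0 t=1 v=6: → [1,4); WM=−∞
i=1 t=2 v=7: → [1,5); WM=−∞
i=2 t=2 v=3: → [1,5); WM=2
i=3 t=3 v=1: → [1,6); WM=2
i=4 t=4 v=1: → [1,7); WM=2
i=5 t=7 v=8: → [7,10); WM=7
i=6 t=7 v=8: → [7,10); WM=7
i=7 t=11 v=1: → [11,14); WM=7
i=8 t=12 v=4: → [11,15); WM=12
i=9 t=13 v=5: → [11,16); WM=12
i=10 t=9 v=5: DROP (t<12-1); WM=12
i=11 t=15 v=2: → [11,18); WM=15
i=12 t=15 v=7: → [11,18); WM=15
i=13 t=16 v=5: → [11,19); WM=15
i=14 t=17 v=6: → [11,20); WM=17
i=15 t=19 v=1: → [11,22); WM=17
i=16 t=15 v=5: DROP (t<17-1); WM=17
i=17 t=19 v=1: → [11,22); WM=19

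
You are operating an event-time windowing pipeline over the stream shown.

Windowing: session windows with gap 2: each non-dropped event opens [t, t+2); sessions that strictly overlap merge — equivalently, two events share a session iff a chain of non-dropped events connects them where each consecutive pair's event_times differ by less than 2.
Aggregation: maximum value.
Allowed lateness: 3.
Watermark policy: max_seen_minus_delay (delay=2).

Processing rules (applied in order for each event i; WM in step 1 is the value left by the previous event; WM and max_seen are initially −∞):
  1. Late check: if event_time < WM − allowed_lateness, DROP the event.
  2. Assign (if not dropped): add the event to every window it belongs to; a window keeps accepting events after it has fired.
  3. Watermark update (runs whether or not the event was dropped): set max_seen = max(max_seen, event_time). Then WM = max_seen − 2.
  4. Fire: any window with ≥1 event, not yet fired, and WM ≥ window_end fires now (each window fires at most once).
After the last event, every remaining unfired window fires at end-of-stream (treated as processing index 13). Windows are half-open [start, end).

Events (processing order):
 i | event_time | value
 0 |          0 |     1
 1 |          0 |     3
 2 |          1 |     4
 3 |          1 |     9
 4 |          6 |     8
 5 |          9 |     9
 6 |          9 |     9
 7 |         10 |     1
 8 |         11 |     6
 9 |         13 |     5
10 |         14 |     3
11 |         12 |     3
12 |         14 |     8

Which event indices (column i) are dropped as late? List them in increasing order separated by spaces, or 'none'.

none

i=0 t=0 v=1: → [0,2); WM=-2
i=1 t=0 v=3: → [0,2); WM=-2
i=2 t=1 v=4: → [0,3); WM=-1
i=3 t=1 v=9: → [0,3); WM=-1
i=4 t=6 v=8: → [6,8); WM=4
i=5 t=9 v=9: → [9,11); WM=7
i=6 t=9 v=9: → [9,11); WM=7
i=7 t=10 v=1: → [9,12); WM=8
i=8 t=11 v=6: → [9,13); WM=9
i=9 t=13 v=5: → [13,15); WM=11
i=10 t=14 v=3: → [13,16); WM=12
i=11 t=12 v=3: → [9,16); WM=12
i=12 t=14 v=8: → [9,16); WM=12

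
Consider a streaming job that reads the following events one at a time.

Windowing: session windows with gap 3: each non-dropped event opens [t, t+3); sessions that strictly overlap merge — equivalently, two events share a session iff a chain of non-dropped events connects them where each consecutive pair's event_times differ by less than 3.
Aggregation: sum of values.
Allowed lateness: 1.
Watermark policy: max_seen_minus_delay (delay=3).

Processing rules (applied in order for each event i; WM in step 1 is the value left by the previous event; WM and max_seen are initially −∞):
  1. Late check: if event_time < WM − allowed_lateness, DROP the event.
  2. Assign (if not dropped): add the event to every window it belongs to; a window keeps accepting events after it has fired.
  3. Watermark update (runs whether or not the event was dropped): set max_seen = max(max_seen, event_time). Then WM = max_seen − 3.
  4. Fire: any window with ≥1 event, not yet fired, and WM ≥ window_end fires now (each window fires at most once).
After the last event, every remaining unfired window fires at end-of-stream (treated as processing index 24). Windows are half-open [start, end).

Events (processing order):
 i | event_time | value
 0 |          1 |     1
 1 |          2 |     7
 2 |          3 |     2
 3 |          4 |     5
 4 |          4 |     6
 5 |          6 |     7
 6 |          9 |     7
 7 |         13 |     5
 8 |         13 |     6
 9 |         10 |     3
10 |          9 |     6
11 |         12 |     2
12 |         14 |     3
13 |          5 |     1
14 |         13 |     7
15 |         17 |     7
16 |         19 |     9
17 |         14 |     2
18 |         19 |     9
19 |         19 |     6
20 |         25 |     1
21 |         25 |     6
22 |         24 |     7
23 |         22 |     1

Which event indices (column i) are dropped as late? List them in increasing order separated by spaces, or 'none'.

13 17

i=0 t=1 v=1: → [1,4); WM=-2
i=1 t=2 v=7: → [1,5); WM=-1
i=2 t=3 v=2: → [1,6); WM=0
i=3 t=4 v=5: → [1,7); WM=1
i=4 t=4 v=6: → [1,7); WM=1
i=5 t=6 v=7: → [1,9); WM=3
i=6 t=9 v=7: → [9,12); WM=6
i=7 t=13 v=5: → [13,16); WM=10
i=8 t=13 v=6: → [13,16); WM=10
i=9 t=10 v=3: → [9,13); WM=10
i=10 t=9 v=6: → [9,13); WM=10
i=11 t=12 v=2: → [9,16); WM=10
i=12 t=14 v=3: → [9,17); WM=11
i=13 t=5 v=1: DROP (t<11-1); WM=11
i=14 t=13 v=7: → [9,17); WM=11
i=15 t=17 v=7: → [17,20); WM=14
i=16 t=19 v=9: → [17,22); WM=16
i=17 t=14 v=2: DROP (t<16-1); WM=16
i=18 t=19 v=9: → [17,22); WM=16
i=19 t=19 v=6: → [17,22); WM=16
i=20 t=25 v=1: → [25,28); WM=22
i=21 t=25 v=6: → [25,28); WM=22
i=22 t=24 v=7: → [24,28); WM=22
i=23 t=22 v=1: → [22,28); WM=22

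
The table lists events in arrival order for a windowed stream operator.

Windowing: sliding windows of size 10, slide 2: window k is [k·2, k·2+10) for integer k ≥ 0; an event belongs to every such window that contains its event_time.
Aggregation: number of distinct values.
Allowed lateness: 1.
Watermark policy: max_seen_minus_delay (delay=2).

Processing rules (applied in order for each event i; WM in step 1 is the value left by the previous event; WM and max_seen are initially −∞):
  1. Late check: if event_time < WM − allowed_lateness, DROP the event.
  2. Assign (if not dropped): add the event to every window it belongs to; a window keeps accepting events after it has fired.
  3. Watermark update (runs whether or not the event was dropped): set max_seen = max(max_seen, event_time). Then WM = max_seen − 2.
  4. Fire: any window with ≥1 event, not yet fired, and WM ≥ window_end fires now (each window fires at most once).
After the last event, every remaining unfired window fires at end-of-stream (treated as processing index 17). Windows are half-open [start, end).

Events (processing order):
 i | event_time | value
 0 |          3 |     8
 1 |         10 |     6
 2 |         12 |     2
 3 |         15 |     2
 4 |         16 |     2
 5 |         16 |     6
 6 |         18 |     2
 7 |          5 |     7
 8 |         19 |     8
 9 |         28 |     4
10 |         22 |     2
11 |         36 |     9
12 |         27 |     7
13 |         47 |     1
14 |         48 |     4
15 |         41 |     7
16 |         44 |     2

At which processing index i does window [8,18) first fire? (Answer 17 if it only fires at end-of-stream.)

i=0 t=3 v=8: → [2,12),[0,10); WM=1
i=1 t=10 v=6: → [10,20),[8,18),[6,16),[4,14),[2,12); WM=8
i=2 t=12 v=2: → [12,22),[10,20),[8,18),[6,16),[4,14); WM=10; [0,10) fires=1
i=3 t=15 v=2: → [14,24),[12,22),[10,20),[8,18),[6,16); WM=13; [2,12) fires=2
i=4 t=16 v=2: → [16,26),[14,24),[12,22),[10,20),[8,18); WM=14; [4,14) fires=2
i=5 t=16 v=6: → [16,26),[14,24),[12,22),[10,20),[8,18); WM=14
i=6 t=18 v=2: → [18,28),[16,26),[14,24),[12,22),[10,20); WM=16; [6,16) fires=2
i=7 t=5 v=7: DROP (t<16-1); WM=16
i=8 t=19 v=8: → [18,28),[16,26),[14,24),[12,22),[10,20); WM=17
i=9 t=28 v=4: → [28,38),[26,36),[24,34),[22,32),[20,30); WM=26; [8,18) fires=2 [10,20) fires=3 [12,22) fires=3 [14,24) fires=3 [16,26) fires=3
i=10 t=22 v=2: DROP (t<26-1); WM=26
i=11 t=36 v=9: → [36,46),[34,44),[32,42),[30,40),[28,38); WM=34; [18,28) fires=2 [20,30) fires=1 [22,32) fires=1 [24,34) fires=1
i=12 t=27 v=7: DROP (t<34-1); WM=34
i=13 t=47 v=1: → [46,56),[44,54),[42,52),[40,50),[38,48); WM=45; [26,36) fires=1 [28,38) fires=2 [30,40) fires=1 [32,42) fires=1 [34,44) fires=1
i=14 t=48 v=4: → [48,58),[46,56),[44,54),[42,52),[40,50); WM=46; [36,46) fires=1
i=15 t=41 v=7: DROP (t<46-1); WM=46
i=16 t=44 v=2: DROP (t<46-1); WM=46

9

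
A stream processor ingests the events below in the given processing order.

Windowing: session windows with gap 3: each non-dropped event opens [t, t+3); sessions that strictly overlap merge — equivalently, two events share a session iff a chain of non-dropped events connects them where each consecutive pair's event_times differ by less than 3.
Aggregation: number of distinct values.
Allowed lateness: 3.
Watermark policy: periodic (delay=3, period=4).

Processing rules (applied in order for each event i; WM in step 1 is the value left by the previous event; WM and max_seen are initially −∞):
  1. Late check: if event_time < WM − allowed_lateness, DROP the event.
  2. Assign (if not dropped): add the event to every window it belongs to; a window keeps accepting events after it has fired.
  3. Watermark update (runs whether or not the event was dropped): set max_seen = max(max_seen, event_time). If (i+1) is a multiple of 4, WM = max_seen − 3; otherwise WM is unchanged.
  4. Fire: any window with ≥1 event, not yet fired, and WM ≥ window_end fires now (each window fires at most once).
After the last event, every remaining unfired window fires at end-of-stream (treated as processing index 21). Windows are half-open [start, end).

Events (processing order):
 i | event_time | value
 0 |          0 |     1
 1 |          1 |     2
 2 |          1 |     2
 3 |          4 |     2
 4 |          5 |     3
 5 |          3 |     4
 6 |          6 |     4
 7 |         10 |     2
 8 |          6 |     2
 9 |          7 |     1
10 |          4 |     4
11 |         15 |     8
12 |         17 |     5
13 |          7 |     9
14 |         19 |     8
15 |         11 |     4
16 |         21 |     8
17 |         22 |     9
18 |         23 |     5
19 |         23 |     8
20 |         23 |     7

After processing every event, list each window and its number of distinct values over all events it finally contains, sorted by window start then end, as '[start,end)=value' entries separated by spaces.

i=0 t=0 v=1: → [0,3); WM=−∞
i=1 t=1 v=2: → [0,4); WM=−∞
i=2 t=1 v=2: → [0,4); WM=−∞
i=3 t=4 v=2: → [4,7); WM=1
i=4 t=5 v=3: → [4,8); WM=1
i=5 t=3 v=4: → [0,8); WM=1
i=6 t=6 v=4: → [0,9); WM=1
i=7 t=10 v=2: → [10,13); WM=7
i=8 t=6 v=2: → [0,9); WM=7
i=9 t=7 v=1: → [0,10); WM=7
i=10 t=4 v=4: → [0,10); WM=7
i=11 t=15 v=8: → [15,18); WM=12
i=12 t=17 v=5: → [15,20); WM=12
i=13 t=7 v=9: DROP (t<12-3); WM=12
i=14 t=19 v=8: → [15,22); WM=12
i=15 t=11 v=4: → [10,14); WM=16
i=16 t=21 v=8: → [15,24); WM=16
i=17 t=22 v=9: → [15,25); WM=16
i=18 t=23 v=5: → [15,26); WM=16
i=19 t=23 v=8: → [15,26); WM=20
i=20 t=23 v=7: → [15,26); WM=20

[0,10)=4 [10,14)=2 [15,26)=4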